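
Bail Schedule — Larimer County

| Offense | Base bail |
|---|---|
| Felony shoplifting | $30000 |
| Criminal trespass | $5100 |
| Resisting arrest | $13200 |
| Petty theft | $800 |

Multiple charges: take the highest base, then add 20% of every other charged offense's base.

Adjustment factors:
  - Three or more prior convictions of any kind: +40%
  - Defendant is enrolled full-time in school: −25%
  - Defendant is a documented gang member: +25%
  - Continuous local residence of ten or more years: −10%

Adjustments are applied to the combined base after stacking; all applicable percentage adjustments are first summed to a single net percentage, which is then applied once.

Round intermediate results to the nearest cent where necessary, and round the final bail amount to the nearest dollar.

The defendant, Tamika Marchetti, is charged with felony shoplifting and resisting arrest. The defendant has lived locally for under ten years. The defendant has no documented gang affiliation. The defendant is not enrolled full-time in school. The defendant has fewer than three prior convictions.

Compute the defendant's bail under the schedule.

$32640

Base amounts from the schedule: felony shoplifting $30000; resisting arrest $13200.
Stacking rule: highest base plus 20% of each additional charge. Highest is felony shoplifting at $30000. Additional: $13200 × 20% = $2640. Combined base = $30000 + $2640 = $32640.
No adjustment factors apply to this defendant.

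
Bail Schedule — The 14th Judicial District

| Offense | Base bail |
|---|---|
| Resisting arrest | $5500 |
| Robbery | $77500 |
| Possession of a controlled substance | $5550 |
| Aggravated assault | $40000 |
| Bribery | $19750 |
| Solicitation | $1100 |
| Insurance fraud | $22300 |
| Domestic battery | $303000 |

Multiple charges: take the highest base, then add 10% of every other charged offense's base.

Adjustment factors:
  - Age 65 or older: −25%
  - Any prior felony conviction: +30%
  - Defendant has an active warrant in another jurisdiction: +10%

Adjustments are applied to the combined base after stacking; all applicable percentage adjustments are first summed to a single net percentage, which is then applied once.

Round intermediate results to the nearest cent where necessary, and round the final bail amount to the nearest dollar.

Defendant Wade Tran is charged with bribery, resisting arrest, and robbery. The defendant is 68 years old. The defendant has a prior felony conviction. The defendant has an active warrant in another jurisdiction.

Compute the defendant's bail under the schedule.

$92029

Base amounts from the schedule: bribery $19750; resisting arrest $5500; robbery $77500.
Stacking rule: highest base plus 10% of each additional charge. Highest is robbery at $77500. Additional: $19750 × 10% = $1975; $5500 × 10% = $550. Combined base = $77500 + $2525 = $80025.
Net percentage adjustment: −25% +30% +10% = +15%. $80025 × 1.15 = $92028.75.
Rounded to the nearest dollar: $92029.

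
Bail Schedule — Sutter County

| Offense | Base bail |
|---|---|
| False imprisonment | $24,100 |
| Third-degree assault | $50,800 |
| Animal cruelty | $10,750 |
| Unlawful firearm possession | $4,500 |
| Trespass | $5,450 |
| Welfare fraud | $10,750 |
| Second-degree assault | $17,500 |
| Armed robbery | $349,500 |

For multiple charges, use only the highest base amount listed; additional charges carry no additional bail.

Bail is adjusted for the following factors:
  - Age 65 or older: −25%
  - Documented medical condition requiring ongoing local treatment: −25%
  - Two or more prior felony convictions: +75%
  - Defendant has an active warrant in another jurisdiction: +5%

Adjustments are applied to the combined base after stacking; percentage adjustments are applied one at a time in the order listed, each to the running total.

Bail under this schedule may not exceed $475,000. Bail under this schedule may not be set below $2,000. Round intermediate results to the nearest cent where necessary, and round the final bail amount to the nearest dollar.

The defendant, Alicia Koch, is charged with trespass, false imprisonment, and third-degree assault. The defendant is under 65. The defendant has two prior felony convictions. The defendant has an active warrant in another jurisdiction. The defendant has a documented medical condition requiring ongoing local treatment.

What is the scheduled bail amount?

$70,009

Base amounts from the schedule: trespass $5,450; false imprisonment $24,100; third-degree assault $50,800.
Stacking rule: use the highest base only. Highest is third-degree assault at $50,800. Combined base = $50,800.
Documented medical condition requiring ongoing local treatment (−25%): $50,800 × 0.75 = $38,100.
Two or more prior felony convictions (+75%): $38,100 × 1.75 = $66,675.
Defendant has an active warrant in another jurisdiction (+5%): $66,675 × 1.05 = $70,008.75.
$70,008.75 is within the $475,000 maximum.
$70,008.75 is at or above the $2,000 minimum.
Rounded to the nearest dollar: $70,009.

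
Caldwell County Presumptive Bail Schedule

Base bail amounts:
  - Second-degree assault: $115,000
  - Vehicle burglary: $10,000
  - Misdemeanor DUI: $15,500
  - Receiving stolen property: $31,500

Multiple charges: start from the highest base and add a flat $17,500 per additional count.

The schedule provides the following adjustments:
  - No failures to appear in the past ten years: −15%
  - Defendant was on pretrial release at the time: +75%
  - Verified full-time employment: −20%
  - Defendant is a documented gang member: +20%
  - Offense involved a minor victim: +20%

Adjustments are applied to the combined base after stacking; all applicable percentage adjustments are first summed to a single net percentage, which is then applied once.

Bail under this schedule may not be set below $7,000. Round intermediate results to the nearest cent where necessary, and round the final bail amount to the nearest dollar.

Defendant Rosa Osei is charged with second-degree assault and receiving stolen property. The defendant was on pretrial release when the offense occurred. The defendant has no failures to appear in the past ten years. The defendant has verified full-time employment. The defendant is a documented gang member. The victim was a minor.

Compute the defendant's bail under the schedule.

$238,500

Base amounts from the schedule: second-degree assault $115,000; receiving stolen property $31,500.
Stacking rule: highest base plus $17,500 per additional charge. Highest is second-degree assault at $115,000; 1 additional charge → +$17,500. Combined base = $132,500.
Net percentage adjustment: −15% +75% −20% +20% +20% = +80%. $132,500 × 1.8 = $238,500.
$238,500 is at or above the $7,000 minimum.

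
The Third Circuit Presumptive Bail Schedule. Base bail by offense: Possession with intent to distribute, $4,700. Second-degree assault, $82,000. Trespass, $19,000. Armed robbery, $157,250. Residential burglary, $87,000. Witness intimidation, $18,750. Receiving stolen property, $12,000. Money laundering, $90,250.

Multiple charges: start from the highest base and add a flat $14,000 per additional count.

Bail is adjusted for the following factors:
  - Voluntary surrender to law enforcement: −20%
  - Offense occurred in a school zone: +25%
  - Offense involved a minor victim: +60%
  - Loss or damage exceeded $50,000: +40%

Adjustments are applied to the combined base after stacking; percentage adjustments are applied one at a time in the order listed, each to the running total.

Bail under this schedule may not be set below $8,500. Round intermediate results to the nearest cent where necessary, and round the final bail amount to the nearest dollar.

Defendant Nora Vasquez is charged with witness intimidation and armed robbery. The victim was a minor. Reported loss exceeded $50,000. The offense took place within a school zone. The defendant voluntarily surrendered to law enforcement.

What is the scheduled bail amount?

$383,600

Base amounts from the schedule: witness intimidation $18,750; armed robbery $157,250.
Stacking rule: highest base plus $14,000 per additional charge. Highest is armed robbery at $157,250; 1 additional charge → +$14,000. Combined base = $171,250.
Voluntary surrender to law enforcement (−20%): $171,250 × 0.8 = $137,000.
Offense occurred in a school zone (+25%): $137,000 × 1.25 = $171,250.
Offense involved a minor victim (+60%): $171,250 × 1.6 = $274,000.
Loss or damage exceeded $50,000 (+40%): $274,000 × 1.4 = $383,600.
$383,600 is at or above the $8,500 minimum.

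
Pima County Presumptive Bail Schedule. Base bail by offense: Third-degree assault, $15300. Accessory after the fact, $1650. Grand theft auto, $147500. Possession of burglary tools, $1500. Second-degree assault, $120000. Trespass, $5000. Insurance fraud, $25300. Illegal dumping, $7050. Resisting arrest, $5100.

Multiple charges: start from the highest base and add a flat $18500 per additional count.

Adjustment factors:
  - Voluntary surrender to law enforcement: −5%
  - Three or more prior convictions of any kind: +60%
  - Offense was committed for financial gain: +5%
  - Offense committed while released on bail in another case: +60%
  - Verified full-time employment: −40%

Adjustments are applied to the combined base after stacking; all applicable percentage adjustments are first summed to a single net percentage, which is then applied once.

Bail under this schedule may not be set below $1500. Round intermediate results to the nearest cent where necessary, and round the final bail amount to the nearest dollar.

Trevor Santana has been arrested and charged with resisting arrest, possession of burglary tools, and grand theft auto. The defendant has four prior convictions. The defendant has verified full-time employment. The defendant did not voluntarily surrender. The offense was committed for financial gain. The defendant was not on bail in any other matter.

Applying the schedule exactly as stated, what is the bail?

$230625

Base amounts from the schedule: resisting arrest $5100; possession of burglary tools $1500; grand theft auto $147500.
Stacking rule: highest base plus $18500 per additional charge. Highest is grand theft auto at $147500; 2 additional charges → +$37000. Combined base = $184500.
Net percentage adjustment: +60% +5% −40% = +25%. $184500 × 1.25 = $230625.
$230625 is at or above the $1500 minimum.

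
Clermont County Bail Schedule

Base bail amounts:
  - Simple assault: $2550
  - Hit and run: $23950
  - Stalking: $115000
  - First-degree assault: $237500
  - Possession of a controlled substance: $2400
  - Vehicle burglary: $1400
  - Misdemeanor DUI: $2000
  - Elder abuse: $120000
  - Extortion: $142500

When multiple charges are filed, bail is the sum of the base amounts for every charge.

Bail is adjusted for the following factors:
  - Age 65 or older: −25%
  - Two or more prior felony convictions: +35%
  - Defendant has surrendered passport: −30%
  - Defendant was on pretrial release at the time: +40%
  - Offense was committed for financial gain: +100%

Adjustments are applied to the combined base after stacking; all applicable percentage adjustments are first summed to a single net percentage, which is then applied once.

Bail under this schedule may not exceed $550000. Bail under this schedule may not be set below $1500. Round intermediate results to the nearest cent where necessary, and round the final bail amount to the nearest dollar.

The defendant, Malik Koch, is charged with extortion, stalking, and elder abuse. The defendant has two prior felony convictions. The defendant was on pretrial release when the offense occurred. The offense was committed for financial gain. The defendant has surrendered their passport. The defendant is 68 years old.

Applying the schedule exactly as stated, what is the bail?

$550000

Base amounts from the schedule: extortion $142500; stalking $115000; elder abuse $120000.
Stacking rule: sum of all bases. $142500 + $115000 + $120000 = $377500.
Net percentage adjustment: −25% +35% −30% +40% +100% = +120%. $377500 × 2.2 = $830500.
Result $830500 exceeds the maximum of $550000; bail is capped at $550000.
$550000 is at or above the $1500 minimum.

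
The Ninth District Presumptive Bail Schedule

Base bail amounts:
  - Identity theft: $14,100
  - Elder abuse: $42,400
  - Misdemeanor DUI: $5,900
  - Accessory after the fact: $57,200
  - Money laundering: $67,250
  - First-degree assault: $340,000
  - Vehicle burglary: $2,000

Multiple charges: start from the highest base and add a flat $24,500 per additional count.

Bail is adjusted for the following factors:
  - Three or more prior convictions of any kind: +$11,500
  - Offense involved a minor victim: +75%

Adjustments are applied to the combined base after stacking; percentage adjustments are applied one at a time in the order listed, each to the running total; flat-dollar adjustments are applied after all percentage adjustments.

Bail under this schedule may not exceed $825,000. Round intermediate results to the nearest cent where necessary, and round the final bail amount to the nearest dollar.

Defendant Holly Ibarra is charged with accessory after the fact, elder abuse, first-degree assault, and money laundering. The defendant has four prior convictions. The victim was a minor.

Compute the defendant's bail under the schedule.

Base amounts from the schedule: accessory after the fact $57,200; elder abuse $42,400; first-degree assault $340,000; money laundering $67,250.
Stacking rule: highest base plus $24,500 per additional charge. Highest is first-degree assault at $340,000; 3 additional charges → +$73,500. Combined base = $413,500.
Offense involved a minor victim (+75%): $413,500 × 1.75 = $723,625.
Three or more prior convictions of any kind (+$11,500 flat): $723,625 + $11,500 = $735,125.
$735,125 is within the $825,000 maximum.

$735,125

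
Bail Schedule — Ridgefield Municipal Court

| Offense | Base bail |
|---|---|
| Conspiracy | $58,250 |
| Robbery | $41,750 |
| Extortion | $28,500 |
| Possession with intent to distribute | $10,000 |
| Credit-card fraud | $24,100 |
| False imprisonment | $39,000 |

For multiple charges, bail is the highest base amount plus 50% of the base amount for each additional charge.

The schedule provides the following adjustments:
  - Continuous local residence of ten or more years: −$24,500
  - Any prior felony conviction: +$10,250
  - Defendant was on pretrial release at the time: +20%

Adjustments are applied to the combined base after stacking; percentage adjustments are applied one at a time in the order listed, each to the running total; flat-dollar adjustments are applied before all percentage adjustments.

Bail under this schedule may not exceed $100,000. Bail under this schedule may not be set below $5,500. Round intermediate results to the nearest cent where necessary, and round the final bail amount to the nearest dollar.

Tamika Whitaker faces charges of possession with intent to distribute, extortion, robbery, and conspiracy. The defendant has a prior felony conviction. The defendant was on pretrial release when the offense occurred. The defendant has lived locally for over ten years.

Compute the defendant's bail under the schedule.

Base amounts from the schedule: possession with intent to distribute $10,000; extortion $28,500; robbery $41,750; conspiracy $58,250.
Stacking rule: highest base plus 50% of each additional charge. Highest is conspiracy at $58,250. Additional: $10,000 × 50% = $5,000; $28,500 × 50% = $14,250; $41,750 × 50% = $20,875. Combined base = $58,250 + $40,125 = $98,375.
Continuous local residence of ten or more years (−$24,500 flat): $98,375 − $24,500 = $73,875.
Any prior felony conviction (+$10,250 flat): $73,875 + $10,250 = $84,125.
Defendant was on pretrial release at the time (+20%): $84,125 × 1.2 = $100,950.
Result $100,950 exceeds the maximum of $100,000; bail is capped at $100,000.
$100,000 is at or above the $5,500 minimum.

$100,000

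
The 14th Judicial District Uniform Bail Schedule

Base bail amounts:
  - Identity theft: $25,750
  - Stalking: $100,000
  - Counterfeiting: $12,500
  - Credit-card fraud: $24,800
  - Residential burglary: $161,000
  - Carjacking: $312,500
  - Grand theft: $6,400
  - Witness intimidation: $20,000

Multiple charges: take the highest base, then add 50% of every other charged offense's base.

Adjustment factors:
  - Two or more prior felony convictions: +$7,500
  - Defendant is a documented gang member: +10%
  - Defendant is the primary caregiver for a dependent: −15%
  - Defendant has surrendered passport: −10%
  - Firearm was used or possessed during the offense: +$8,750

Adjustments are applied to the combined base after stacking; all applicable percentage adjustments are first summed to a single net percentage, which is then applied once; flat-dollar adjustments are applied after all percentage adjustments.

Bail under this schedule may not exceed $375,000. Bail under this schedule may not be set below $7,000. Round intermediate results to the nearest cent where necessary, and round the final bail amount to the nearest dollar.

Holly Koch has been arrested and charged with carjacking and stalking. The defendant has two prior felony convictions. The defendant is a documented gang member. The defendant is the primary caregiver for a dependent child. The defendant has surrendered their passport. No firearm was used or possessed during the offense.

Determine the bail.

Base amounts from the schedule: carjacking $312,500; stalking $100,000.
Stacking rule: highest base plus 50% of each additional charge. Highest is carjacking at $312,500. Additional: $100,000 × 50% = $50,000. Combined base = $312,500 + $50,000 = $362,500.
Net percentage adjustment: +10% −15% −10% = −15%. $362,500 × 0.85 = $308,125.
Two or more prior felony convictions (+$7,500 flat): $308,125 + $7,500 = $315,625.
$315,625 is within the $375,000 maximum.
$315,625 is at or above the $7,000 minimum.

$315,625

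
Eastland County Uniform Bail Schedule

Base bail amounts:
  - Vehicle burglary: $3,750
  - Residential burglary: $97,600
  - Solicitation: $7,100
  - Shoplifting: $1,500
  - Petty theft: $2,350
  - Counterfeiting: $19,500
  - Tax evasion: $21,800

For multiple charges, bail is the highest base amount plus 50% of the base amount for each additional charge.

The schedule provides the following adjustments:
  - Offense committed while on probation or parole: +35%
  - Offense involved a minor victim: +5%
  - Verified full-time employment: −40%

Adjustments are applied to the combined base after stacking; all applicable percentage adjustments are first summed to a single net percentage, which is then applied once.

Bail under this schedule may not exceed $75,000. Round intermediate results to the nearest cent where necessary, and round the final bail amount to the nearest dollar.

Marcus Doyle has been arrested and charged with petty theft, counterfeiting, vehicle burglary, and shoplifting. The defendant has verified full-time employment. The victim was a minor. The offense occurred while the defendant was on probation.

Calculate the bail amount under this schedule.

Base amounts from the schedule: petty theft $2,350; counterfeiting $19,500; vehicle burglary $3,750; shoplifting $1,500.
Stacking rule: highest base plus 50% of each additional charge. Highest is counterfeiting at $19,500. Additional: $2,350 × 50% = $1,175; $3,750 × 50% = $1,875; $1,500 × 50% = $750. Combined base = $19,500 + $3,800 = $23,300.
Net percentage adjustment: +35% +5% −40% = +0%. $23,300 × 1 = $23,300.
$23,300 is within the $75,000 maximum.

$23,300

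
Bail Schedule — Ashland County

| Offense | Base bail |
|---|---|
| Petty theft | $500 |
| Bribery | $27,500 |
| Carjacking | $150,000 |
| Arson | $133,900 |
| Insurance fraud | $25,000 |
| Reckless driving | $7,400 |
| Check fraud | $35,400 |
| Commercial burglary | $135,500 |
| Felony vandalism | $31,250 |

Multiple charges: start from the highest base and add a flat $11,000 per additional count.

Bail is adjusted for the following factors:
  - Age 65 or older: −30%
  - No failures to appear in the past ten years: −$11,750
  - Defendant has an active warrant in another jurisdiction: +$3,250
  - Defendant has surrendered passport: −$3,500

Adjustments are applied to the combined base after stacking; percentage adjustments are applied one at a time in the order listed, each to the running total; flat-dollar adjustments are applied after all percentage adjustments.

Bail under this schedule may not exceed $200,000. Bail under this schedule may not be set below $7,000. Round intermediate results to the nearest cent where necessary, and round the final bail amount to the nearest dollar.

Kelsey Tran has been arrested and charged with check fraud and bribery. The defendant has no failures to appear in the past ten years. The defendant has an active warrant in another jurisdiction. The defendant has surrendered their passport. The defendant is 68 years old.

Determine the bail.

$20,480

Base amounts from the schedule: check fraud $35,400; bribery $27,500.
Stacking rule: highest base plus $11,000 per additional charge. Highest is check fraud at $35,400; 1 additional charge → +$11,000. Combined base = $46,400.
Age 65 or older (−30%): $46,400 × 0.7 = $32,480.
No failures to appear in the past ten years (−$11,750 flat): $32,480 − $11,750 = $20,730.
Defendant has an active warrant in another jurisdiction (+$3,250 flat): $20,730 + $3,250 = $23,980.
Defendant has surrendered passport (−$3,500 flat): $23,980 − $3,500 = $20,480.
$20,480 is within the $200,000 maximum.
$20,480 is at or above the $7,000 minimum.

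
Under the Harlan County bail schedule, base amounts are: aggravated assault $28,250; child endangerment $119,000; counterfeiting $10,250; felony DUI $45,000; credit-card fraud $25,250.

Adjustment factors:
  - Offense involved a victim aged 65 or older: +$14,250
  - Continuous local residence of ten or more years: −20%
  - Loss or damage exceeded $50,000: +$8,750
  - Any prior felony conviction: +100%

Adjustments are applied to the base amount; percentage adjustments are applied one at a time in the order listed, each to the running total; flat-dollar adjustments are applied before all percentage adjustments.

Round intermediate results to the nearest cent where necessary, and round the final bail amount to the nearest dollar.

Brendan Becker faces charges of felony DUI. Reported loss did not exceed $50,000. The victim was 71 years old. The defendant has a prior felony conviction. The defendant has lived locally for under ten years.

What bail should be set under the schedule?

$118,500

Base amounts from the schedule: felony DUI $45,000.
Single charge. Combined base = $45,000.
Offense involved a victim aged 65 or older (+$14,250 flat): $45,000 + $14,250 = $59,250.
Any prior felony conviction (+100%): $59,250 × 2 = $118,500.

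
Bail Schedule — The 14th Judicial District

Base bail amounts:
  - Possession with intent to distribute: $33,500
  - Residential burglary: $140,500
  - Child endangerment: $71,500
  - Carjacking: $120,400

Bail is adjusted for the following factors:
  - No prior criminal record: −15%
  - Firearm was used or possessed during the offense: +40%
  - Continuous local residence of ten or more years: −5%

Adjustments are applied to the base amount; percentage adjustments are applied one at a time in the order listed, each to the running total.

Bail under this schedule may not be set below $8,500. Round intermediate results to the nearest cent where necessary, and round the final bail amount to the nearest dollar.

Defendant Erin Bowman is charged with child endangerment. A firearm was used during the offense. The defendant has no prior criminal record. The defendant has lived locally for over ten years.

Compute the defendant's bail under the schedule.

$80,831

Base amounts from the schedule: child endangerment $71,500.
Single charge. Combined base = $71,500.
No prior criminal record (−15%): $71,500 × 0.85 = $60,775.
Firearm was used or possessed during the offense (+40%): $60,775 × 1.4 = $85,085.
Continuous local residence of ten or more years (−5%): $85,085 × 0.95 = $80,830.75.
$80,830.75 is at or above the $8,500 minimum.
Rounded to the nearest dollar: $80,831.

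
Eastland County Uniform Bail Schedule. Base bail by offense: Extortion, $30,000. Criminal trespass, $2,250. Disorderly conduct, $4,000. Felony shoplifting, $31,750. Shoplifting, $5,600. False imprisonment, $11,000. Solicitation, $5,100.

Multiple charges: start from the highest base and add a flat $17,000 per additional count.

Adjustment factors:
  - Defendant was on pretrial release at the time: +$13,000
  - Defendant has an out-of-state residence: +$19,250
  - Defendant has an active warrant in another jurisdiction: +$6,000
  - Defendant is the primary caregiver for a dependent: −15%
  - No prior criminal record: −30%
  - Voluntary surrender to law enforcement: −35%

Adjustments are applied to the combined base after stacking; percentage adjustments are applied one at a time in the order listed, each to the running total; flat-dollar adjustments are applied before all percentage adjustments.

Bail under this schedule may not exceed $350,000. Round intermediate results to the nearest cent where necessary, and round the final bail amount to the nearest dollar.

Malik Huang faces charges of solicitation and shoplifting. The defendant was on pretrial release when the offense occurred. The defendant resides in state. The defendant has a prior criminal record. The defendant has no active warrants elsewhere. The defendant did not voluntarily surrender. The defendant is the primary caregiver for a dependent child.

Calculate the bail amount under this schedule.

Base amounts from the schedule: solicitation $5,100; shoplifting $5,600.
Stacking rule: highest base plus $17,000 per additional charge. Highest is shoplifting at $5,600; 1 additional charge → +$17,000. Combined base = $22,600.
Defendant was on pretrial release at the time (+$13,000 flat): $22,600 + $13,000 = $35,600.
Defendant is the primary caregiver for a dependent (−15%): $35,600 × 0.85 = $30,260.
$30,260 is within the $350,000 maximum.

$30,260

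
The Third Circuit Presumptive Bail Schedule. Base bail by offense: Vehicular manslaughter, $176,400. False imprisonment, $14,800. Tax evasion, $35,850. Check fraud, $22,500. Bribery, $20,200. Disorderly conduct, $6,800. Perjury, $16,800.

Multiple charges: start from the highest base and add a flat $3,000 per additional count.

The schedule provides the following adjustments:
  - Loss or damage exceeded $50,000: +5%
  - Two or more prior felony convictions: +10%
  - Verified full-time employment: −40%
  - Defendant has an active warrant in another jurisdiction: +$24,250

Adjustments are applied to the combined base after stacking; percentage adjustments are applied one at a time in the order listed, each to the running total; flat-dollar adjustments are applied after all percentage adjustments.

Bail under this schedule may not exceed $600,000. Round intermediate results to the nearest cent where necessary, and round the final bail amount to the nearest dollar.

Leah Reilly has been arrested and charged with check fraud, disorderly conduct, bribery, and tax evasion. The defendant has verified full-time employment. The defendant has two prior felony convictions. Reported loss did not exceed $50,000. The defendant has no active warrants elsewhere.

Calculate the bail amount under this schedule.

Base amounts from the schedule: check fraud $22,500; disorderly conduct $6,800; bribery $20,200; tax evasion $35,850.
Stacking rule: highest base plus $3,000 per additional charge. Highest is tax evasion at $35,850; 3 additional charges → +$9,000. Combined base = $44,850.
Two or more prior felony convictions (+10%): $44,850 × 1.1 = $49,335.
Verified full-time employment (−40%): $49,335 × 0.6 = $29,601.
$29,601 is within the $600,000 maximum.

$29,601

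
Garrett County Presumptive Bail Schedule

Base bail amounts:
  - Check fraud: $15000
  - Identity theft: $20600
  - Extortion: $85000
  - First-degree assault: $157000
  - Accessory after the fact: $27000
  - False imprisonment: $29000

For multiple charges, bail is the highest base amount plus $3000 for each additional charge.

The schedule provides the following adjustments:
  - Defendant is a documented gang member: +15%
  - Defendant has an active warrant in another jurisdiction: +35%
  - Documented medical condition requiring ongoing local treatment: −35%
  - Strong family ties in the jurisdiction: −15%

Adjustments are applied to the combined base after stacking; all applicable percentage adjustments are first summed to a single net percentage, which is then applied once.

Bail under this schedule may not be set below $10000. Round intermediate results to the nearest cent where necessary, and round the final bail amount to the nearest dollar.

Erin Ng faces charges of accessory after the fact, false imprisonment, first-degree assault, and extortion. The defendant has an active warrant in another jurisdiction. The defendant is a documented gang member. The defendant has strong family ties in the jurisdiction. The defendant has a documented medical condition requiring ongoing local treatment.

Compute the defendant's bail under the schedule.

Base amounts from the schedule: accessory after the fact $27000; false imprisonment $29000; first-degree assault $157000; extortion $85000.
Stacking rule: highest base plus $3000 per additional charge. Highest is first-degree assault at $157000; 3 additional charges → +$9000. Combined base = $166000.
Net percentage adjustment: +15% +35% −35% −15% = +0%. $166000 × 1 = $166000.
$166000 is at or above the $10000 minimum.

$166000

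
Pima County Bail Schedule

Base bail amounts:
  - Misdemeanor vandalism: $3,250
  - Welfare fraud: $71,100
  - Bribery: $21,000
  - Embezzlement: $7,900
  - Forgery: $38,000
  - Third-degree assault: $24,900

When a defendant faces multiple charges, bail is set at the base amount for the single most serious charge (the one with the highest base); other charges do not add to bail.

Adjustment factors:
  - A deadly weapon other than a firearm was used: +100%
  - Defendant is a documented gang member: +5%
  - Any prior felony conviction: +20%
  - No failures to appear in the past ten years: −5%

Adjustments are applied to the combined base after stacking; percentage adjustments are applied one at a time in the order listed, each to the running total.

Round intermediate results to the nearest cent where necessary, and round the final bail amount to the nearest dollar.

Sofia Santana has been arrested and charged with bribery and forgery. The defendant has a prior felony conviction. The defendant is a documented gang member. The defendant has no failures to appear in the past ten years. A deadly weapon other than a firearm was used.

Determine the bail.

$90,972

Base amounts from the schedule: bribery $21,000; forgery $38,000.
Stacking rule: use the highest base only. Highest is forgery at $38,000. Combined base = $38,000.
A deadly weapon other than a firearm was used (+100%): $38,000 × 2 = $76,000.
Defendant is a documented gang member (+5%): $76,000 × 1.05 = $79,800.
Any prior felony conviction (+20%): $79,800 × 1.2 = $95,760.
No failures to appear in the past ten years (−5%): $95,760 × 0.95 = $90,972.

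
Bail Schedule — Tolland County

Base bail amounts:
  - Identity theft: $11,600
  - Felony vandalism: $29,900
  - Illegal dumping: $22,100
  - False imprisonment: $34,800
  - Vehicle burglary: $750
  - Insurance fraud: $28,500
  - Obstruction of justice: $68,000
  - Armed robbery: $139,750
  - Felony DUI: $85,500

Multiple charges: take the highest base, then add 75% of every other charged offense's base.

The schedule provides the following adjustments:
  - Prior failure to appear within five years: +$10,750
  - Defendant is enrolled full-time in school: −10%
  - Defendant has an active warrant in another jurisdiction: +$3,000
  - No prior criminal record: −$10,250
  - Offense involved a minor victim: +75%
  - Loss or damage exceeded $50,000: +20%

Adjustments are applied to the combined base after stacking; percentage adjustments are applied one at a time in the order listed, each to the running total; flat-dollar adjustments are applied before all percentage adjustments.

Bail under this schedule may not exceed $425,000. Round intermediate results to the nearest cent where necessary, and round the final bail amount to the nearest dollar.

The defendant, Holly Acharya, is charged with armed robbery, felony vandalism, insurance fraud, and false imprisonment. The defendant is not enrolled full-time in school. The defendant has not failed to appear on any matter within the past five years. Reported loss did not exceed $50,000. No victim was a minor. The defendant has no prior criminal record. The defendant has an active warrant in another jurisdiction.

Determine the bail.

$202,400

Base amounts from the schedule: armed robbery $139,750; felony vandalism $29,900; insurance fraud $28,500; false imprisonment $34,800.
Stacking rule: highest base plus 75% of each additional charge. Highest is armed robbery at $139,750. Additional: $29,900 × 75% = $22,425; $28,500 × 75% = $21,375; $34,800 × 75% = $26,100. Combined base = $139,750 + $69,900 = $209,650.
Defendant has an active warrant in another jurisdiction (+$3,000 flat): $209,650 + $3,000 = $212,650.
No prior criminal record (−$10,250 flat): $212,650 − $10,250 = $202,400.
$202,400 is within the $425,000 maximum.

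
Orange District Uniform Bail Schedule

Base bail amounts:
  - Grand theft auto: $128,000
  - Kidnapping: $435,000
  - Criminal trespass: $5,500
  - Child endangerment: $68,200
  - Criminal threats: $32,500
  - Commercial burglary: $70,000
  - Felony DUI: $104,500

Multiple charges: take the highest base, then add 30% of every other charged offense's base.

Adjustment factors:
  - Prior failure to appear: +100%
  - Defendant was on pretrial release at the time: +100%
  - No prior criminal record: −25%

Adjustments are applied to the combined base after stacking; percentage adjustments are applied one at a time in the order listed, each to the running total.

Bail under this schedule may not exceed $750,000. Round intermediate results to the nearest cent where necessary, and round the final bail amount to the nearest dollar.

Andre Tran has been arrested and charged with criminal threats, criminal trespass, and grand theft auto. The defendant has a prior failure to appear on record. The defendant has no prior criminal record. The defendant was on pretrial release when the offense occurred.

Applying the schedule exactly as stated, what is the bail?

Base amounts from the schedule: criminal threats $32,500; criminal trespass $5,500; grand theft auto $128,000.
Stacking rule: highest base plus 30% of each additional charge. Highest is grand theft auto at $128,000. Additional: $32,500 × 30% = $9,750; $5,500 × 30% = $1,650. Combined base = $128,000 + $11,400 = $139,400.
Prior failure to appear (+100%): $139,400 × 2 = $278,800.
Defendant was on pretrial release at the time (+100%): $278,800 × 2 = $557,600.
No prior criminal record (−25%): $557,600 × 0.75 = $418,200.
$418,200 is within the $750,000 maximum.

$418,200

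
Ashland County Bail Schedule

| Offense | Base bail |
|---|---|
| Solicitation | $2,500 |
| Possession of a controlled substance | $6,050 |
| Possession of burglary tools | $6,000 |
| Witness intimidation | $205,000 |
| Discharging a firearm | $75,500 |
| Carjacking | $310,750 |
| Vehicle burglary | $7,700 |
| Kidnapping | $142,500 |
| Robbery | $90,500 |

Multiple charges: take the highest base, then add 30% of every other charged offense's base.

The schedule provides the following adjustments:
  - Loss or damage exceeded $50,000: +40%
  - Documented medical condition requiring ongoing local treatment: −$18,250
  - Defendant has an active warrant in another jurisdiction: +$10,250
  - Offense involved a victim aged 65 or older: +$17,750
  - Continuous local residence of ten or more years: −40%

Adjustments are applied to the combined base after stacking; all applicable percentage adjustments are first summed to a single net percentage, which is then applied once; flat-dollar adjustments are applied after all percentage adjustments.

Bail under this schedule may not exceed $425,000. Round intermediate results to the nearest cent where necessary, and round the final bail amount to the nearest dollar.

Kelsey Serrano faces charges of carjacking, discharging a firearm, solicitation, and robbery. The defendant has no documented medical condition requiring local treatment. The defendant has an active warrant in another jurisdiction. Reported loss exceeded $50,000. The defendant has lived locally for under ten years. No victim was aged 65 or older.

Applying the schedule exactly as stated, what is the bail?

$425,000

Base amounts from the schedule: carjacking $310,750; discharging a firearm $75,500; solicitation $2,500; robbery $90,500.
Stacking rule: highest base plus 30% of each additional charge. Highest is carjacking at $310,750. Additional: $75,500 × 30% = $22,650; $2,500 × 30% = $750; $90,500 × 30% = $27,150. Combined base = $310,750 + $50,550 = $361,300.
Loss or damage exceeded $50,000 (+40%): $361,300 × 1.4 = $505,820.
Defendant has an active warrant in another jurisdiction (+$10,250 flat): $505,820 + $10,250 = $516,070.
Result $516,070 exceeds the maximum of $425,000; bail is capped at $425,000.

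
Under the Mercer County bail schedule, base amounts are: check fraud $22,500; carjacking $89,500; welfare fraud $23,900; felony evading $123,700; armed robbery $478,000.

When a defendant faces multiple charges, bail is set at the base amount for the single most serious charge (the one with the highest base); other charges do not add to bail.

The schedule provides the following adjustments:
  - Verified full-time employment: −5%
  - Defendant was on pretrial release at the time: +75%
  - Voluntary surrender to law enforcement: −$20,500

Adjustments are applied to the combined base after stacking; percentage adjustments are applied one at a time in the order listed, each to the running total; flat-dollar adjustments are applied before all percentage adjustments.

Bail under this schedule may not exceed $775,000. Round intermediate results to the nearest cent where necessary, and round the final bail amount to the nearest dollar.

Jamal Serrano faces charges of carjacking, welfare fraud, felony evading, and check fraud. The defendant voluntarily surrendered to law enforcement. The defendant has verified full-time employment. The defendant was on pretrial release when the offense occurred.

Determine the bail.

Base amounts from the schedule: carjacking $89,500; welfare fraud $23,900; felony evading $123,700; check fraud $22,500.
Stacking rule: use the highest base only. Highest is felony evading at $123,700. Combined base = $123,700.
Voluntary surrender to law enforcement (−$20,500 flat): $123,700 − $20,500 = $103,200.
Verified full-time employment (−5%): $103,200 × 0.95 = $98,040.
Defendant was on pretrial release at the time (+75%): $98,040 × 1.75 = $171,570.
$171,570 is within the $775,000 maximum.

$171,570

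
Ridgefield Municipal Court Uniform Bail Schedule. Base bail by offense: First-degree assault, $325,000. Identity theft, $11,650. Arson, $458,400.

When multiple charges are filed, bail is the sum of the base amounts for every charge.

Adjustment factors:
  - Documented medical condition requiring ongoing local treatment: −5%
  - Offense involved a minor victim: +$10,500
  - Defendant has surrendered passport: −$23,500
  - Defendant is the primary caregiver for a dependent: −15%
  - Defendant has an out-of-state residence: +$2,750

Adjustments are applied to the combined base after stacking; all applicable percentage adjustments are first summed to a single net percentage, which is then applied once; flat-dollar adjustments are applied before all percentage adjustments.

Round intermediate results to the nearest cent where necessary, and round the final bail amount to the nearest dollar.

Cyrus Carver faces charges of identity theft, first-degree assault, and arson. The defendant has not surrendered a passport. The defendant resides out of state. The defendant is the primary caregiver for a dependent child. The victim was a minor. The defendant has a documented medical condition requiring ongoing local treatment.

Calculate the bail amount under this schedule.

$646,640

Base amounts from the schedule: identity theft $11,650; first-degree assault $325,000; arson $458,400.
Stacking rule: sum of all bases. $11,650 + $325,000 + $458,400 = $795,050.
Offense involved a minor victim (+$10,500 flat): $795,050 + $10,500 = $805,550.
Defendant has an out-of-state residence (+$2,750 flat): $805,550 + $2,750 = $808,300.
Net percentage adjustment: −5% −15% = −20%. $808,300 × 0.8 = $646,640.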